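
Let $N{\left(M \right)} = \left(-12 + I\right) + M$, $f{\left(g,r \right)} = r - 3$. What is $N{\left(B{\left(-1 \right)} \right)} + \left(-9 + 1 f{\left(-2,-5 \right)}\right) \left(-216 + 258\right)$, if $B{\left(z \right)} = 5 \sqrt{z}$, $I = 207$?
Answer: $-519 + 5 i \approx -519.0 + 5.0 i$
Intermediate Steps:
$f{\left(g,r \right)} = -3 + r$ ($f{\left(g,r \right)} = r - 3 = -3 + r$)
$N{\left(M \right)} = 195 + M$ ($N{\left(M \right)} = \left(-12 + 207\right) + M = 195 + M$)
$N{\left(B{\left(-1 \right)} \right)} + \left(-9 + 1 f{\left(-2,-5 \right)}\right) \left(-216 + 258\right) = \left(195 + 5 \sqrt{-1}\right) + \left(-9 + 1 \left(-3 - 5\right)\right) \left(-216 + 258\right) = \left(195 + 5 i\right) + \left(-9 + 1 \left(-8\right)\right) 42 = \left(195 + 5 i\right) + \left(-9 - 8\right) 42 = \left(195 + 5 i\right) - 714 = -519 + 5 i$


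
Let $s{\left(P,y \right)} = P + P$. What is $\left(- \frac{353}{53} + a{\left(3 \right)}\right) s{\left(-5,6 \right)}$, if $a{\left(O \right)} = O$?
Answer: $\frac{1940}{53} \approx 36.604$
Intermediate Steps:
$s{\left(P,y \right)} = 2 P$
$\left(- \frac{353}{53} + a{\left(3 \right)}\right) s{\left(-5,6 \right)} = \left(- \frac{353}{53} + 3\right) 2 \left(-5\right) = \left(\left(-353\right) \frac{1}{53} + 3\right) \left(-10\right) = \left(- \frac{353}{53} + 3\right) \left(-10\right) = \left(- \frac{194}{53}\right) \left(-10\right) = \frac{1940}{53}$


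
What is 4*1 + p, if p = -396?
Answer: -392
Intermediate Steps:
4*1 + p = 4*1 - 396 = 4 - 396 = -392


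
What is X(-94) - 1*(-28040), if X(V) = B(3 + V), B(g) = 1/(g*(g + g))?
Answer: 464398481/16562 ≈ 28040.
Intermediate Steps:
B(g) = 1/(2*g**2) (B(g) = 1/(g*(2*g)) = 1/(2*g**2))
X(V) = 1/(2*(3 + V)**2)
X(-94) - 1*(-28040) = 1/(2*(3 - 94)**2) - 1*(-28040) = (1/2)/(-91)**2 + 28040 = (1/2)*(1/8281) + 28040 = 1/16562 + 28040 = 464398481/16562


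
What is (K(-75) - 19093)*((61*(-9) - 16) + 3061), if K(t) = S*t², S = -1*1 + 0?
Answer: -61696128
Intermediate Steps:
S = -1 (S = -1 + 0 = -1)
K(t) = -t²
(K(-75) - 19093)*((61*(-9) - 16) + 3061) = (-1*(-75)² - 19093)*((61*(-9) - 16) + 3061) = (-1*5625 - 19093)*((-549 - 16) + 3061) = (-5625 - 19093)*(-565 + 3061) = -24718*2496 = -61696128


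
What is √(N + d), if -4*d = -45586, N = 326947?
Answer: √1353374/2 ≈ 581.67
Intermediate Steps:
d = 22793/2 (d = -¼*(-45586) = 22793/2 ≈ 11397.)
√(N + d) = √(326947 + 22793/2) = √(676687/2) = √1353374/2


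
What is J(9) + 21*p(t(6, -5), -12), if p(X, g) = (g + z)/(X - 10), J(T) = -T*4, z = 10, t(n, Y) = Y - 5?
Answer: -339/10 ≈ -33.900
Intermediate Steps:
t(n, Y) = -5 + Y
J(T) = -4*T
p(X, g) = (10 + g)/(-10 + X) (p(X, g) = (g + 10)/(X - 10) = (10 + g)/(-10 + X))
J(9) + 21*p(t(6, -5), -12) = -4*9 + 21*((10 - 12)/(-10 + (-5 - 5))) = -36 + 21*(-2/(-10 - 10)) = -36 + 21*(-2/(-20)) = -36 + 21*(-1/20*(-2)) = -36 + 21*(1/10) = -36 + 21/10 = -339/10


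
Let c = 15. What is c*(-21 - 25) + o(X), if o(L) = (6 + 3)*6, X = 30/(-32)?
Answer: -636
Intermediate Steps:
X = -15/16 (X = 30*(-1/32) = -15/16 ≈ -0.93750)
o(L) = 54 (o(L) = 9*6 = 54)
c*(-21 - 25) + o(X) = 15*(-21 - 25) + 54 = 15*(-46) + 54 = -690 + 54 = -636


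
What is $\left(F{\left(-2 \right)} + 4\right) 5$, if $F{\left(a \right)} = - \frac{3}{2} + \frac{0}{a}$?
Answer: $\frac{25}{2} \approx 12.5$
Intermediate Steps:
$F{\left(a \right)} = - \frac{3}{2}$ ($F{\left(a \right)} = \left(-3\right) \frac{1}{2} + 0 = - \frac{3}{2} + 0 = - \frac{3}{2}$)
$\left(F{\left(-2 \right)} + 4\right) 5 = \left(- \frac{3}{2} + 4\right) 5 = \frac{5}{2} \cdot 5 = \frac{25}{2}$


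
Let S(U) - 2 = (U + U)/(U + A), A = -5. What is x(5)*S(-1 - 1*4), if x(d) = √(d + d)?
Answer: 3*√10 ≈ 9.4868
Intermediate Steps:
x(d) = √2*√d (x(d) = √(2*d) = √2*√d)
S(U) = 2 + 2*U/(-5 + U) (S(U) = 2 + (U + U)/(U - 5) = 2 + (2*U)/(-5 + U) = 2 + 2*U/(-5 + U))
x(5)*S(-1 - 1*4) = (√2*√5)*(2*(-5 + 2*(-1 - 1*4))/(-5 + (-1 - 1*4))) = √10*(2*(-5 + 2*(-1 - 4))/(-5 + (-1 - 4))) = √10*(2*(-5 + 2*(-5))/(-5 - 5)) = √10*(2*(-5 - 10)/(-10)) = √10*(2*(-⅒)*(-15)) = √10*3 = 3*√10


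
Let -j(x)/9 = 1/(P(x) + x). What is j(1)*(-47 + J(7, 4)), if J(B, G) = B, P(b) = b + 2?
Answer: 90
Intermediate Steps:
P(b) = 2 + b
j(x) = -9/(2 + 2*x) (j(x) = -9/((2 + x) + x) = -9/(2 + 2*x))
j(1)*(-47 + J(7, 4)) = (-9/(2 + 2*1))*(-47 + 7) = -9/(2 + 2)*(-40) = -9/4*(-40) = 90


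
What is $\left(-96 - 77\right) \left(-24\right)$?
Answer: $4152$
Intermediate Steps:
$\left(-96 - 77\right) \left(-24\right) = \left(-173\right) \left(-24\right) = 4152$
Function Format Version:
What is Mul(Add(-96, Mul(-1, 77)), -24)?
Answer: 4152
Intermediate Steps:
Mul(Add(-96, Mul(-1, 77)), -24) = Mul(Add(-96, -77), -24) = Mul(-173, -24) = 4152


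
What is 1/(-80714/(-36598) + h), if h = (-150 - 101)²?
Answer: 18299/1152895656 ≈ 1.5872e-5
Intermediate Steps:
h = 63001 (h = (-251)² = 63001)
1/(-80714/(-36598) + h) = 1/(-80714/(-36598) + 63001) = 1/(-80714*(-1/36598) + 63001) = 1/(40357/18299 + 63001) = 1/(1152895656/18299) = 18299/1152895656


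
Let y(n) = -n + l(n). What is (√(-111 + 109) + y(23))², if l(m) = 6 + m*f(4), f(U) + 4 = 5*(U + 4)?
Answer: (811 + I*√2)² ≈ 6.5772e+5 + 2294.0*I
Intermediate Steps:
f(U) = 16 + 5*U (f(U) = -4 + 5*(U + 4) = -4 + 5*(4 + U) = -4 + (20 + 5*U) = 16 + 5*U)
l(m) = 6 + 36*m (l(m) = 6 + m*(16 + 5*4) = 6 + m*(16 + 20) = 6 + m*36 = 6 + 36*m)
y(n) = 6 + 35*n (y(n) = -n + (6 + 36*n) = 6 + 35*n)
(√(-111 + 109) + y(23))² = (√(-111 + 109) + (6 + 35*23))² = (√(-2) + (6 + 805))² = (I*√2 + 811)² = (811 + I*√2)²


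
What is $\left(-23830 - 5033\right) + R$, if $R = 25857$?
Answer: $-3006$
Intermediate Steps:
$\left(-23830 - 5033\right) + R = \left(-23830 - 5033\right) + 25857 = -28863 + 25857 = -3006$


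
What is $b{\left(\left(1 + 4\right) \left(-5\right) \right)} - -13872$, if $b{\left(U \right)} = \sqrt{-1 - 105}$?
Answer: $13872 + i \sqrt{106} \approx 13872.0 + 10.296 i$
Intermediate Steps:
$b{\left(U \right)} = i \sqrt{106}$ ($b{\left(U \right)} = \sqrt{-106} = i \sqrt{106}$)
$b{\left(\left(1 + 4\right) \left(-5\right) \right)} - -13872 = i \sqrt{106} - -13872 = i \sqrt{106} + 13872 = 13872 + i \sqrt{106}$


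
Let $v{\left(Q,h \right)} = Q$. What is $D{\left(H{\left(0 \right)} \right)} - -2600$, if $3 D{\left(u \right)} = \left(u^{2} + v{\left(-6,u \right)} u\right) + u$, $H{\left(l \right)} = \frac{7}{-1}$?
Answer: $2628$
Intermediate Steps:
$H{\left(l \right)} = -7$ ($H{\left(l \right)} = 7 \left(-1\right) = -7$)
$D{\left(u \right)} = - \frac{5 u}{3} + \frac{u^{2}}{3}$ ($D{\left(u \right)} = \frac{\left(u^{2} - 6 u\right) + u}{3} = \frac{u^{2} - 5 u}{3} = - \frac{5 u}{3} + \frac{u^{2}}{3}$)
$D{\left(H{\left(0 \right)} \right)} - -2600 = \frac{1}{3} \left(-7\right) \left(-5 - 7\right) - -2600 = \frac{1}{3} \left(-7\right) \left(-12\right) + 2600 = 28 + 2600 = 2628$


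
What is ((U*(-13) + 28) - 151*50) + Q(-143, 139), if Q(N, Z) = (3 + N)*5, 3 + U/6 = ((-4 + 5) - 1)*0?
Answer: -7988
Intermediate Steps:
U = -18 (U = -18 + 6*(((-4 + 5) - 1)*0) = -18 + 6*((1 - 1)*0) = -18 + 6*(0*0) = -18 + 6*0 = -18 + 0 = -18)
Q(N, Z) = 15 + 5*N
((U*(-13) + 28) - 151*50) + Q(-143, 139) = ((-18*(-13) + 28) - 151*50) + (15 + 5*(-143)) = ((234 + 28) - 7550) + (15 - 715) = (262 - 7550) - 700 = -7288 - 700 = -7988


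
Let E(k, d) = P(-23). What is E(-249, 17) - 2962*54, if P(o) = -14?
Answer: -159962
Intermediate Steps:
E(k, d) = -14
E(-249, 17) - 2962*54 = -14 - 2962*54 = -14 - 1*159948 = -14 - 159948 = -159962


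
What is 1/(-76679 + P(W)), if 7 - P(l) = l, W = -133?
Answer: -1/76539 ≈ -1.3065e-5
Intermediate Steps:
P(l) = 7 - l
1/(-76679 + P(W)) = 1/(-76679 + (7 - 1*(-133))) = 1/(-76679 + (7 + 133)) = 1/(-76679 + 140) = 1/(-76539) = -1/76539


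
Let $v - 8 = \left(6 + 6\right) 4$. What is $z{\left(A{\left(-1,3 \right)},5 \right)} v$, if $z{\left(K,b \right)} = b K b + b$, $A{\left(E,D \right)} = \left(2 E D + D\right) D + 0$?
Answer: $-12320$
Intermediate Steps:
$A{\left(E,D \right)} = D \left(D + 2 D E\right)$ ($A{\left(E,D \right)} = \left(2 D E + D\right) D + 0 = \left(D + 2 D E\right) D + 0 = D \left(D + 2 D E\right) + 0 = D \left(D + 2 D E\right)$)
$z{\left(K,b \right)} = b + K b^{2}$ ($z{\left(K,b \right)} = K b b + b = K b^{2} + b = b + K b^{2}$)
$v = 56$ ($v = 8 + \left(6 + 6\right) 4 = 8 + 12 \cdot 4 = 8 + 48 = 56$)
$z{\left(A{\left(-1,3 \right)},5 \right)} v = 5 \left(1 + 3^{2} \left(1 + 2 \left(-1\right)\right) 5\right) 56 = 5 \left(1 + 9 \left(1 - 2\right) 5\right) 56 = 5 \left(1 + 9 \left(-1\right) 5\right) 56 = 5 \left(1 - 45\right) 56 = 5 \left(-44\right) 56 = \left(-220\right) 56 = -12320$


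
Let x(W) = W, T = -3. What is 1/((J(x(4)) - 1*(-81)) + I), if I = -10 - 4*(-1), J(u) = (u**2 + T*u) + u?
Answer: 1/83 ≈ 0.012048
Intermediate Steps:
J(u) = u**2 - 2*u (J(u) = (u**2 - 3*u) + u = u**2 - 2*u)
I = -6 (I = -10 + 4 = -6)
1/((J(x(4)) - 1*(-81)) + I) = 1/((4*(-2 + 4) - 1*(-81)) - 6) = 1/((4*2 + 81) - 6) = 1/((8 + 81) - 6) = 1/(89 - 6) = 1/83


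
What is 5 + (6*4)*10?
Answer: 245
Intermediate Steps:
5 + (6*4)*10 = 5 + 24*10 = 5 + 240 = 245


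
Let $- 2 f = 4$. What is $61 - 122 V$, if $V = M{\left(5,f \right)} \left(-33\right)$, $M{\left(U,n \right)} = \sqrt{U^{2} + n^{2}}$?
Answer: $61 + 4026 \sqrt{29} \approx 21742.0$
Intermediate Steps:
$f = -2$ ($f = \left(- \frac{1}{2}\right) 4 = -2$)
$V = - 33 \sqrt{29}$ ($V = \sqrt{5^{2} + \left(-2\right)^{2}} \left(-33\right) = \sqrt{25 + 4} \left(-33\right) = \sqrt{29} \left(-33\right) = - 33 \sqrt{29} \approx -177.71$)
$61 - 122 V = 61 - 122 \left(- 33 \sqrt{29}\right) = 61 + 4026 \sqrt{29}$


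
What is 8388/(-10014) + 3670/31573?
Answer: -38013824/52695337 ≈ -0.72139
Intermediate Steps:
8388/(-10014) + 3670/31573 = 8388*(-1/10014) + 3670*(1/31573) = -1398/1669 + 3670/31573 = -38013824/52695337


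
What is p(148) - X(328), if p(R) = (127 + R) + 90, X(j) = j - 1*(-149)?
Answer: -112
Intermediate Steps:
X(j) = 149 + j (X(j) = j + 149 = 149 + j)
p(R) = 217 + R
p(148) - X(328) = (217 + 148) - (149 + 328) = 365 - 1*477 = 365 - 477 = -112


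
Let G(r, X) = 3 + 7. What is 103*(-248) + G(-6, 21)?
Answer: -25534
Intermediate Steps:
G(r, X) = 10
103*(-248) + G(-6, 21) = 103*(-248) + 10 = -25544 + 10 = -25534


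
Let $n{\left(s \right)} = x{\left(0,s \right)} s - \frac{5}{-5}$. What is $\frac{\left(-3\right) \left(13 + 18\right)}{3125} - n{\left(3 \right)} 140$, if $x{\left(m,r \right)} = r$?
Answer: $- \frac{4375093}{3125} \approx -1400.0$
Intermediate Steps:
$n{\left(s \right)} = 1 + s^{2}$ ($n{\left(s \right)} = s s - \frac{5}{-5} = s^{2} - -1 = s^{2} + 1 = 1 + s^{2}$)
$\frac{\left(-3\right) \left(13 + 18\right)}{3125} - n{\left(3 \right)} 140 = \frac{\left(-3\right) \left(13 + 18\right)}{3125} - \left(1 + 3^{2}\right) 140 = \left(-3\right) 31 \cdot \frac{1}{3125} - \left(1 + 9\right) 140 = \left(-93\right) \frac{1}{3125} - 10 \cdot 140 = - \frac{93}{3125} - 1400 = - \frac{4375093}{3125}$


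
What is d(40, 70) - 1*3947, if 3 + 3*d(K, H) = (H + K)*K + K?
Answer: -2468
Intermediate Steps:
d(K, H) = -1 + K/3 + K*(H + K)/3 (d(K, H) = -1 + ((H + K)*K + K)/3 = -1 + (K*(H + K) + K)/3 = -1 + (K + K*(H + K))/3 = -1 + (K/3 + K*(H + K)/3) = -1 + K/3 + K*(H + K)/3)
d(40, 70) - 1*3947 = (-1 + (1/3)*40 + (1/3)*40**2 + (1/3)*70*40) - 1*3947 = (-1 + 40/3 + (1/3)*1600 + 2800/3) - 3947 = (-1 + 40/3 + 1600/3 + 2800/3) - 3947 = 1479 - 3947 = -2468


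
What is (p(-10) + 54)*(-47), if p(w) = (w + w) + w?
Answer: -1128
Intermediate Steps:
p(w) = 3*w (p(w) = 2*w + w = 3*w)
(p(-10) + 54)*(-47) = (3*(-10) + 54)*(-47) = (-30 + 54)*(-47) = 24*(-47) = -1128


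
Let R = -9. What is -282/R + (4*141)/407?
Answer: 39950/1221 ≈ 32.719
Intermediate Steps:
-282/R + (4*141)/407 = -282/(-9) + (4*141)/407 = -282*(-⅑) + 564*(1/407) = 94/3 + 564/407 = 39950/1221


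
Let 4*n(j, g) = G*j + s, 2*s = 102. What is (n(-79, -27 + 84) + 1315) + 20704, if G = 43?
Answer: 42365/2 ≈ 21183.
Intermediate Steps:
s = 51 (s = (½)*102 = 51)
n(j, g) = 51/4 + 43*j/4 (n(j, g) = (43*j + 51)/4 = (51 + 43*j)/4 = 51/4 + 43*j/4)
(n(-79, -27 + 84) + 1315) + 20704 = ((51/4 + (43/4)*(-79)) + 1315) + 20704 = ((51/4 - 3397/4) + 1315) + 20704 = (-1673/2 + 1315) + 20704 = 957/2 + 20704 = 42365/2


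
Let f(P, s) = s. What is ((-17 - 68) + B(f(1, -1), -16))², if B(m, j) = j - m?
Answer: 10000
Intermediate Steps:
((-17 - 68) + B(f(1, -1), -16))² = ((-17 - 68) + (-16 - 1*(-1)))² = (-85 + (-16 + 1))² = (-85 - 15)² = (-100)² = 10000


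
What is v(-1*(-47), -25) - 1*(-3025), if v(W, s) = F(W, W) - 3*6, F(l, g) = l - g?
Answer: 3007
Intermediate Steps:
v(W, s) = -18 (v(W, s) = (W - W) - 3*6 = 0 - 18 = -18)
v(-1*(-47), -25) - 1*(-3025) = -18 - 1*(-3025) = -18 + 3025 = 3007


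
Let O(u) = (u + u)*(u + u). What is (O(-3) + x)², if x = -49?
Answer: 169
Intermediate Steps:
O(u) = 4*u² (O(u) = (2*u)*(2*u) = 4*u²)
(O(-3) + x)² = (4*(-3)² - 49)² = (4*9 - 49)² = (36 - 49)² = (-13)² = 169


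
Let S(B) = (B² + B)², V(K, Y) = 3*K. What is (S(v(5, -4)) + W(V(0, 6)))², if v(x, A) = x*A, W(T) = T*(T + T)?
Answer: 20851360000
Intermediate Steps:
W(T) = 2*T² (W(T) = T*(2*T) = 2*T²)
v(x, A) = A*x
S(B) = (B + B²)²
(S(v(5, -4)) + W(V(0, 6)))² = ((-4*5)²*(1 - 4*5)² + 2*(3*0)²)² = ((-20)²*(1 - 20)² + 2*0²)² = (400*(-19)² + 2*0)² = (400*361 + 0)² = (144400 + 0)² = 144400² = 20851360000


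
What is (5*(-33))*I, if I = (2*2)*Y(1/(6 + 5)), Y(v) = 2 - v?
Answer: -1260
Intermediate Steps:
I = 84/11 (I = (2*2)*(2 - 1/(6 + 5)) = 4*(2 - 1/11) = 4*(21/11) = 84/11 ≈ 7.6364)
(5*(-33))*I = (5*(-33))*(84/11) = -165*84/11 = -1260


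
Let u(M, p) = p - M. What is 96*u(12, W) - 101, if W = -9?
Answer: -2117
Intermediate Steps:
96*u(12, W) - 101 = 96*(-9 - 1*12) - 101 = 96*(-9 - 12) - 101 = 96*(-21) - 101 = -2016 - 101 = -2117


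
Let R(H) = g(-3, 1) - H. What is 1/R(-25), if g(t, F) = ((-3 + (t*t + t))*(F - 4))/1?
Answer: 1/16 ≈ 0.062500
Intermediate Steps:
g(t, F) = (-4 + F)*(-3 + t + t²) (g(t, F) = ((-3 + (t² + t))*(-4 + F))*1 = ((-3 + (t + t²))*(-4 + F))*1 = ((-3 + t + t²)*(-4 + F))*1 = ((-4 + F)*(-3 + t + t²))*1 = (-4 + F)*(-3 + t + t²))
R(H) = -9 - H (R(H) = (12 - 4*(-3) - 4*(-3)² - 3*1 + 1*(-3) + 1*(-3)²) - H = (12 + 12 - 4*9 - 3 - 3 + 1*9) - H = (12 + 12 - 36 - 3 - 3 + 9) - H = -9 - H)
1/R(-25) = 1/(-9 - 1*(-25)) = 1/(-9 + 25) = 1/16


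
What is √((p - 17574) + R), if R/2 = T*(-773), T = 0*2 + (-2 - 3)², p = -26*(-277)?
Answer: I*√49022 ≈ 221.41*I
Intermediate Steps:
p = 7202
T = 25 (T = 0 + (-5)² = 0 + 25 = 25)
R = -38650 (R = 2*(25*(-773)) = 2*(-19325) = -38650)
√((p - 17574) + R) = √((7202 - 17574) - 38650) = √(-10372 - 38650) = √(-49022) = I*√49022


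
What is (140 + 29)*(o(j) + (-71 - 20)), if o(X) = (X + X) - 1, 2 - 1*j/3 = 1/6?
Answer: -13689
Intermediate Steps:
j = 11/2 (j = 6 - 3/6 = 6 - 3*⅙ = 6 - ½ = 11/2 ≈ 5.5000)
o(X) = -1 + 2*X (o(X) = 2*X - 1 = -1 + 2*X)
(140 + 29)*(o(j) + (-71 - 20)) = (140 + 29)*((-1 + 2*(11/2)) + (-71 - 20)) = 169*((-1 + 11) - 91) = 169*(10 - 91) = 169*(-81) = -13689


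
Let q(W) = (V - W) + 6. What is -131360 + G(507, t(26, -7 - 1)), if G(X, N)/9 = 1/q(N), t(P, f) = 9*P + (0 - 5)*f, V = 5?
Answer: -34547689/263 ≈ -1.3136e+5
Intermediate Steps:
q(W) = 11 - W (q(W) = (5 - W) + 6 = 11 - W)
t(P, f) = -5*f + 9*P (t(P, f) = 9*P - 5*f = -5*f + 9*P)
G(X, N) = 9/(11 - N)
-131360 + G(507, t(26, -7 - 1)) = -131360 + 9/(11 - (-5*(-7 - 1) + 9*26)) = -131360 + 9/(11 - (-5*(-8) + 234)) = -131360 + 9/(11 - (40 + 234)) = -131360 + 9/(11 - 1*274) = -131360 + 9/(11 - 274) = -131360 + 9/(-263) = -131360 + 9*(-1/263) = -131360 - 9/263 = -34547689/263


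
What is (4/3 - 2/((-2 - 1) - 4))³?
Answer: 39304/9261 ≈ 4.2440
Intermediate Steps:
(4/3 - 2/((-2 - 1) - 4))³ = (4*(⅓) - 2/(-3 - 4))³ = (4/3 - 2/(-7))³ = (4/3 - 2*(-⅐))³ = (4/3 + 2/7)³ = (34/21)³ = 39304/9261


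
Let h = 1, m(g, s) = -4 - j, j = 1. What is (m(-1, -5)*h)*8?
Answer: -40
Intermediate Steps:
m(g, s) = -5 (m(g, s) = -4 - 1*1 = -4 - 1 = -5)
(m(-1, -5)*h)*8 = -5*1*8 = -5*8 = -40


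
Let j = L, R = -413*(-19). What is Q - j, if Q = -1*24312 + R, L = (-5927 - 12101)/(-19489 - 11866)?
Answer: -516278103/31355 ≈ -16466.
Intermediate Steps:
R = 7847
L = 18028/31355 (L = -18028/(-31355) = -18028*(-1/31355) = 18028/31355 ≈ 0.57496)
j = 18028/31355 ≈ 0.57496
Q = -16465 (Q = -1*24312 + 7847 = -24312 + 7847 = -16465)
Q - j = -16465 - 1*18028/31355 = -16465 - 18028/31355 = -516278103/31355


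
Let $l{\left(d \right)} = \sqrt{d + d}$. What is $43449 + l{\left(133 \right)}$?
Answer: $43449 + \sqrt{266} \approx 43465.0$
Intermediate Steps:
$l{\left(d \right)} = \sqrt{2} \sqrt{d}$ ($l{\left(d \right)} = \sqrt{2 d} = \sqrt{2} \sqrt{d}$)
$43449 + l{\left(133 \right)} = 43449 + \sqrt{2} \sqrt{133} = 43449 + \sqrt{266}$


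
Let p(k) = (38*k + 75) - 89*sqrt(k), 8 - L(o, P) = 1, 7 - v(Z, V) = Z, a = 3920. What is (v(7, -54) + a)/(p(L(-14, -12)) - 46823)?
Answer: -182209440/2160520877 + 348880*sqrt(7)/2160520877 ≈ -0.083909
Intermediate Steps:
v(Z, V) = 7 - Z
L(o, P) = 7 (L(o, P) = 8 - 1*1 = 8 - 1 = 7)
p(k) = 75 - 89*sqrt(k) + 38*k (p(k) = (75 + 38*k) - 89*sqrt(k) = 75 - 89*sqrt(k) + 38*k)
(v(7, -54) + a)/(p(L(-14, -12)) - 46823) = ((7 - 1*7) + 3920)/((75 - 89*sqrt(7) + 38*7) - 46823) = ((7 - 7) + 3920)/((75 - 89*sqrt(7) + 266) - 46823) = (0 + 3920)/((341 - 89*sqrt(7)) - 46823) = 3920/(-46482 - 89*sqrt(7))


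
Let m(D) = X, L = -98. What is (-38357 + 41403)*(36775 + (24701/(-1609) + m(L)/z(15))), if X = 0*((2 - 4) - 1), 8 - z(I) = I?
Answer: 180159550604/1609 ≈ 1.1197e+8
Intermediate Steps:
z(I) = 8 - I
X = 0 (X = 0*(-2 - 1) = 0*(-3) = 0)
m(D) = 0
(-38357 + 41403)*(36775 + (24701/(-1609) + m(L)/z(15))) = (-38357 + 41403)*(36775 + (24701/(-1609) + 0/(8 - 1*15))) = 3046*(36775 + (24701*(-1/1609) + 0/(8 - 15))) = 3046*(36775 + (-24701/1609 + 0/(-7))) = 3046*(36775 + (-24701/1609 + 0*(-⅐))) = 3046*(36775 + (-24701/1609 + 0)) = 3046*(36775 - 24701/1609) = 3046*(59146274/1609) = 180159550604/1609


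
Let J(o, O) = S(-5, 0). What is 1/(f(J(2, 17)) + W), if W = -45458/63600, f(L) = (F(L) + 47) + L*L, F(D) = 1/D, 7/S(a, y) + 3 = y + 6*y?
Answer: 667800/34258891 ≈ 0.019493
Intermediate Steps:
S(a, y) = 7/(-3 + 7*y) (S(a, y) = 7/(-3 + (y + 6*y)) = 7/(-3 + 7*y))
J(o, O) = -7/3 (J(o, O) = 7/(-3 + 7*0) = 7/(-3 + 0) = 7/(-3) = 7*(-⅓) = -7/3)
f(L) = 47 + 1/L + L² (f(L) = (1/L + 47) + L*L = (47 + 1/L) + L² = 47 + 1/L + L²)
W = -22729/31800 (W = -45458*1/63600 = -22729/31800 ≈ -0.71475)
1/(f(J(2, 17)) + W) = 1/((47 + 1/(-7/3) + (-7/3)²) - 22729/31800) = 1/((47 - 3/7 + 49/9) - 22729/31800) = 1/(3277/63 - 22729/31800) = 1/(34258891/667800) = 667800/34258891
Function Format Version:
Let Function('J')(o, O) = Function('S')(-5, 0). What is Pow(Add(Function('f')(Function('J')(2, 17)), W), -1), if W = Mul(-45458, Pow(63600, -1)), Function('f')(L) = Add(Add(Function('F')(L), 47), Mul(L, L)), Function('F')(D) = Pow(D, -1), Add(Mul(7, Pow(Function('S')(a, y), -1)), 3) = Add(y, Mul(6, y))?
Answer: Rational(667800, 34258891) ≈ 0.019493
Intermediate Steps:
Function('S')(a, y) = Mul(7, Pow(Add(-3, Mul(7, y)), -1)) (Function('S')(a, y) = Mul(7, Pow(Add(-3, Add(y, Mul(6, y))), -1)) = Mul(7, Pow(Add(-3, Mul(7, y)), -1)))
Function('J')(o, O) = Rational(-7, 3) (Function('J')(o, O) = Mul(7, Pow(Add(-3, Mul(7, 0)), -1)) = Mul(7, Pow(Add(-3, 0), -1)) = Mul(7, Pow(-3, -1)) = Mul(7, Rational(-1, 3)) = Rational(-7, 3))
Function('f')(L) = Add(47, Pow(L, -1), Pow(L, 2)) (Function('f')(L) = Add(Add(Pow(L, -1), 47), Mul(L, L)) = Add(Add(47, Pow(L, -1)), Pow(L, 2)) = Add(47, Pow(L, -1), Pow(L, 2)))
W = Rational(-22729, 31800) (W = Mul(-45458, Rational(1, 63600)) = Rational(-22729, 31800) ≈ -0.71475)
Pow(Add(Function('f')(Function('J')(2, 17)), W), -1) = Pow(Add(Add(47, Pow(Rational(-7, 3), -1), Pow(Rational(-7, 3), 2)), Rational(-22729, 31800)), -1) = Pow(Add(Add(47, Rational(-3, 7), Rational(49, 9)), Rational(-22729, 31800)), -1) = Pow(Add(Rational(3277, 63), Rational(-22729, 31800)), -1) = Pow(Rational(34258891, 667800), -1) = Rational(667800, 34258891)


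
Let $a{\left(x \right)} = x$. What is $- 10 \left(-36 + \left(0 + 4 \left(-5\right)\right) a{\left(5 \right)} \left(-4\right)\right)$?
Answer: $-3640$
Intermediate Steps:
$- 10 \left(-36 + \left(0 + 4 \left(-5\right)\right) a{\left(5 \right)} \left(-4\right)\right) = - 10 \left(-36 + \left(0 + 4 \left(-5\right)\right) 5 \left(-4\right)\right) = - 10 \left(-36 + \left(0 - 20\right) 5 \left(-4\right)\right) = - 10 \left(-36 + \left(-20\right) 5 \left(-4\right)\right) = - 10 \left(-36 - -400\right) = - 10 \left(-36 + 400\right) = \left(-10\right) 364 = -3640$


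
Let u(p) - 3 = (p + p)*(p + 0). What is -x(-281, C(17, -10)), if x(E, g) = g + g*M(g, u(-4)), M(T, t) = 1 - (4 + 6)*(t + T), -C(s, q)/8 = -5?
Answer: 29920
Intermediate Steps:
u(p) = 3 + 2*p² (u(p) = 3 + (p + p)*(p + 0) = 3 + (2*p)*p = 3 + 2*p²)
C(s, q) = 40 (C(s, q) = -8*(-5) = 40)
M(T, t) = 1 - 10*T - 10*t (M(T, t) = 1 - 10*(T + t) = 1 - (10*T + 10*t) = 1 + (-10*T - 10*t) = 1 - 10*T - 10*t)
x(E, g) = g + g*(-349 - 10*g) (x(E, g) = g + g*(1 - 10*g - 10*(3 + 2*(-4)²)) = g + g*(1 - 10*g - 10*(3 + 2*16)) = g + g*(1 - 10*g - 10*(3 + 32)) = g + g*(1 - 10*g - 10*35) = g + g*(1 - 10*g - 350) = g + g*(-349 - 10*g))
-x(-281, C(17, -10)) = -(-2)*40*(174 + 5*40) = -(-2)*40*(174 + 200) = -(-2)*40*374 = -1*(-29920) = 29920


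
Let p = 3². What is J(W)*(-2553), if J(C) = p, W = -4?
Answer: -22977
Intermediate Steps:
p = 9
J(C) = 9
J(W)*(-2553) = 9*(-2553) = -22977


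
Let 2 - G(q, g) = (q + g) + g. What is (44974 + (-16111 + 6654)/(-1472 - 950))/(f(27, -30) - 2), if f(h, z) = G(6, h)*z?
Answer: 15562355/601348 ≈ 25.879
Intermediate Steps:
G(q, g) = 2 - q - 2*g (G(q, g) = 2 - ((q + g) + g) = 2 - ((g + q) + g) = 2 - (q + 2*g) = 2 + (-q - 2*g) = 2 - q - 2*g)
f(h, z) = z*(-4 - 2*h) (f(h, z) = (2 - 1*6 - 2*h)*z = (2 - 6 - 2*h)*z = (-4 - 2*h)*z = z*(-4 - 2*h))
(44974 + (-16111 + 6654)/(-1472 - 950))/(f(27, -30) - 2) = (44974 + (-16111 + 6654)/(-1472 - 950))/(-2*(-30)*(2 + 27) - 2) = (44974 - 9457/(-2422))/(-2*(-30)*29 - 2) = (44974 - 9457*(-1/2422))/(1740 - 2) = (44974 + 1351/346)/1738 = (15562355/346)*(1/1738) = 15562355/601348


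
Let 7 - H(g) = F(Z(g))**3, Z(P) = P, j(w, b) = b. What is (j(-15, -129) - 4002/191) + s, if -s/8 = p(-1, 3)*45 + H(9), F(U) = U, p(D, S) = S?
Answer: 868295/191 ≈ 4546.0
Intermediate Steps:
H(g) = 7 - g**3
s = 4696 (s = -8*(3*45 + (7 - 1*9**3)) = -8*(135 + (7 - 1*729)) = -8*(135 + (7 - 729)) = -8*(135 - 722) = -8*(-587) = 4696)
(j(-15, -129) - 4002/191) + s = (-129 - 4002/191) + 4696 = -28641/191 + 4696 = 868295/191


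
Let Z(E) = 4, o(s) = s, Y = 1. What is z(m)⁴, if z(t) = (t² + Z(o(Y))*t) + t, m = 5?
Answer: 6250000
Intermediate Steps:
z(t) = t² + 5*t (z(t) = (t² + 4*t) + t = t² + 5*t)
z(m)⁴ = (5*(5 + 5))⁴ = (5*10)⁴ = 50⁴ = 6250000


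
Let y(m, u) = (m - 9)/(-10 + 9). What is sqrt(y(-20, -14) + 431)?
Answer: 2*sqrt(115) ≈ 21.448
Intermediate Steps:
y(m, u) = 9 - m (y(m, u) = (-9 + m)/(-1) = (-9 + m)*(-1) = 9 - m)
sqrt(y(-20, -14) + 431) = sqrt((9 - 1*(-20)) + 431) = sqrt((9 + 20) + 431) = sqrt(29 + 431) = sqrt(460) = 2*sqrt(115)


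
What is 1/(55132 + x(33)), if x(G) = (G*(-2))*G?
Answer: 1/52954 ≈ 1.8884e-5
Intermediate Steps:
x(G) = -2*G² (x(G) = (-2*G)*G = -2*G²)
1/(55132 + x(33)) = 1/(55132 - 2*33²) = 1/(55132 - 2*1089) = 1/(55132 - 2178) = 1/52954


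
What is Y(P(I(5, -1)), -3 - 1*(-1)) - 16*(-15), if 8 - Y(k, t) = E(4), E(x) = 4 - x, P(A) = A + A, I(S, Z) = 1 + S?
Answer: 248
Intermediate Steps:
P(A) = 2*A
Y(k, t) = 8 (Y(k, t) = 8 - (4 - 1*4) = 8 - (4 - 4) = 8 - 1*0 = 8 + 0 = 8)
Y(P(I(5, -1)), -3 - 1*(-1)) - 16*(-15) = 8 - 16*(-15) = 8 + 240 = 248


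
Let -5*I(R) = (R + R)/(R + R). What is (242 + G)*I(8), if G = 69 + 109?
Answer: -84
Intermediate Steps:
I(R) = -⅕ (I(R) = -(R + R)/(5*(R + R)) = -2*R/(5*(2*R)) = -2*R*1/(2*R)/5 = -⅕*1 = -⅕)
G = 178
(242 + G)*I(8) = (242 + 178)*(-⅕) = 420*(-⅕) = -84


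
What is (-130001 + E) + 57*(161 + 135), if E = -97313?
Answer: -210442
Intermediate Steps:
(-130001 + E) + 57*(161 + 135) = (-130001 - 97313) + 57*(161 + 135) = -227314 + 57*296 = -227314 + 16872 = -210442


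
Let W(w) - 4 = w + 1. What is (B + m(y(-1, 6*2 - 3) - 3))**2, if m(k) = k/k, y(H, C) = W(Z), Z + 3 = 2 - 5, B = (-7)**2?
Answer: 2500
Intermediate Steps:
B = 49
Z = -6 (Z = -3 + (2 - 5) = -3 - 3 = -6)
W(w) = 5 + w (W(w) = 4 + (w + 1) = 4 + (1 + w) = 5 + w)
y(H, C) = -1 (y(H, C) = 5 - 6 = -1)
m(k) = 1
(B + m(y(-1, 6*2 - 3) - 3))**2 = (49 + 1)**2 = 50**2 = 2500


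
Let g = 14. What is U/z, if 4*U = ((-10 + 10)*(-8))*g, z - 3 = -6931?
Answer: 0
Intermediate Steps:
z = -6928 (z = 3 - 6931 = -6928)
U = 0 (U = (((-10 + 10)*(-8))*14)/4 = ((0*(-8))*14)/4 = (0*14)/4 = (¼)*0 = 0)
U/z = 0/(-6928) = 0*(-1/6928) = 0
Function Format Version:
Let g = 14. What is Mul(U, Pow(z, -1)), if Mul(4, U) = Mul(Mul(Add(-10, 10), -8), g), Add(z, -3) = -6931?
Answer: 0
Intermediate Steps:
z = -6928 (z = Add(3, -6931) = -6928)
U = 0 (U = Mul(Rational(1, 4), Mul(Mul(Add(-10, 10), -8), 14)) = Mul(Rational(1, 4), Mul(Mul(0, -8), 14)) = Mul(Rational(1, 4), Mul(0, 14)) = Mul(Rational(1, 4), 0) = 0)
Mul(U, Pow(z, -1)) = Mul(0, Pow(-6928, -1)) = Mul(0, Rational(-1, 6928)) = 0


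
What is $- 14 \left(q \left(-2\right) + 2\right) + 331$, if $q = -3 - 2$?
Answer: $163$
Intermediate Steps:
$q = -5$
$- 14 \left(q \left(-2\right) + 2\right) + 331 = - 14 \left(\left(-5\right) \left(-2\right) + 2\right) + 331 = - 14 \left(10 + 2\right) + 331 = \left(-14\right) 12 + 331 = -168 + 331 = 163$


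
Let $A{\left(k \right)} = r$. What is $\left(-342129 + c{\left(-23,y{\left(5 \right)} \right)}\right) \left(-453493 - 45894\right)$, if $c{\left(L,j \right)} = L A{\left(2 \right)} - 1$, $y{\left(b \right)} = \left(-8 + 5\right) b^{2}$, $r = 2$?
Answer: $170878246112$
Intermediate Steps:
$A{\left(k \right)} = 2$
$y{\left(b \right)} = - 3 b^{2}$
$c{\left(L,j \right)} = -1 + 2 L$ ($c{\left(L,j \right)} = L 2 - 1 = 2 L - 1 = -1 + 2 L$)
$\left(-342129 + c{\left(-23,y{\left(5 \right)} \right)}\right) \left(-453493 - 45894\right) = \left(-342129 + \left(-1 + 2 \left(-23\right)\right)\right) \left(-453493 - 45894\right) = \left(-342129 - 47\right) \left(-499387\right) = \left(-342176\right) \left(-499387\right) = 170878246112$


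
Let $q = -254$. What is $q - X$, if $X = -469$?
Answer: $215$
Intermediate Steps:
$q - X = -254 - -469 = -254 + 469 = 215$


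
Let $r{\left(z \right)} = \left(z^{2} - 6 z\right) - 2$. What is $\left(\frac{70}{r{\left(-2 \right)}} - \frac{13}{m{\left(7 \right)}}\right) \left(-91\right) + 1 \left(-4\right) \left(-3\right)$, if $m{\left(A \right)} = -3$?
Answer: $- \frac{2512}{3} \approx -837.33$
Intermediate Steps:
$r{\left(z \right)} = -2 + z^{2} - 6 z$
$\left(\frac{70}{r{\left(-2 \right)}} - \frac{13}{m{\left(7 \right)}}\right) \left(-91\right) + 1 \left(-4\right) \left(-3\right) = \left(\frac{70}{-2 + \left(-2\right)^{2} - -12} - \frac{13}{-3}\right) \left(-91\right) + 1 \left(-4\right) \left(-3\right) = \left(\frac{70}{-2 + 4 + 12} - - \frac{13}{3}\right) \left(-91\right) - -12 = \left(\frac{70}{14} + \frac{13}{3}\right) \left(-91\right) + 12 = \left(70 \cdot \frac{1}{14} + \frac{13}{3}\right) \left(-91\right) + 12 = \left(5 + \frac{13}{3}\right) \left(-91\right) + 12 = \frac{28}{3} \left(-91\right) + 12 = - \frac{2548}{3} + 12 = - \frac{2512}{3}$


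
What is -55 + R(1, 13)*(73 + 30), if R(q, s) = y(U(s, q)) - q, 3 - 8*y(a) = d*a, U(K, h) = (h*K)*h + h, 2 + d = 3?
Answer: -2397/8 ≈ -299.63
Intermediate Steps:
d = 1 (d = -2 + 3 = 1)
U(K, h) = h + K*h**2 (U(K, h) = (K*h)*h + h = K*h**2 + h = h + K*h**2)
y(a) = 3/8 - a/8
R(q, s) = 3/8 - q - q*(1 + q*s)/8 (R(q, s) = (3/8 - q*(1 + s*q)/8) - q = (3/8 - q*(1 + q*s)/8) - q = 3/8 - q - q*(1 + q*s)/8)
-55 + R(1, 13)*(73 + 30) = -55 + (3/8 - 9/8*1 - 1/8*13*1**2)*(73 + 30) = -55 + (3/8 - 9/8 - 1/8*13*1)*103 = -55 + (3/8 - 9/8 - 13/8)*103 = -55 - 19/8*103 = -55 - 1957/8 = -2397/8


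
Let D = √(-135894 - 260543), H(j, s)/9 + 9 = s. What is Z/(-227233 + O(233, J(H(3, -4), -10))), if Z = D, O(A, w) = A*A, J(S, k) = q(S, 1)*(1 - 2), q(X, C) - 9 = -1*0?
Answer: -I*√396437/172944 ≈ -0.0036407*I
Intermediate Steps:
H(j, s) = -81 + 9*s
q(X, C) = 9 (q(X, C) = 9 - 1*0 = 9 + 0 = 9)
J(S, k) = -9 (J(S, k) = 9*(1 - 2) = 9*(-1) = -9)
O(A, w) = A²
D = I*√396437 (D = √(-396437) = I*√396437 ≈ 629.63*I)
Z = I*√396437 ≈ 629.63*I
Z/(-227233 + O(233, J(H(3, -4), -10))) = (I*√396437)/(-227233 + 233²) = (I*√396437)/(-227233 + 54289) = (I*√396437)/(-172944) = (I*√396437)*(-1/172944) = -I*√396437/172944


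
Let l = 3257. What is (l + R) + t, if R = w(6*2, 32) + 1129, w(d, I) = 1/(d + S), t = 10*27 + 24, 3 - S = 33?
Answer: 84239/18 ≈ 4679.9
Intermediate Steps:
S = -30 (S = 3 - 1*33 = 3 - 33 = -30)
t = 294 (t = 270 + 24 = 294)
w(d, I) = 1/(-30 + d) (w(d, I) = 1/(d - 30) = 1/(-30 + d))
R = 20321/18 (R = 1/(-30 + 6*2) + 1129 = 1/(-30 + 12) + 1129 = 1/(-18) + 1129 = -1/18 + 1129 = 20321/18 ≈ 1128.9)
(l + R) + t = (3257 + 20321/18) + 294 = 78947/18 + 294 = 84239/18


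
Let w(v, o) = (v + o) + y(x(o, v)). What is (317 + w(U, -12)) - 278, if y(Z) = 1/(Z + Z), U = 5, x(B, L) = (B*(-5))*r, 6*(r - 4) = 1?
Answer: 16001/500 ≈ 32.002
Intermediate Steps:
r = 25/6 (r = 4 + (⅙)*1 = 4 + ⅙ = 25/6 ≈ 4.1667)
x(B, L) = -125*B/6 (x(B, L) = (B*(-5))*(25/6) = -5*B*(25/6) = -125*B/6)
y(Z) = 1/(2*Z)
w(v, o) = o + v - 3/(125*o) (w(v, o) = (v + o) + 1/(2*((-125*o/6))) = (o + v) + (-6/(125*o))/2 = (o + v) - 3/(125*o) = o + v - 3/(125*o))
(317 + w(U, -12)) - 278 = (317 + (-12 + 5 - 3/125/(-12))) - 278 = (317 + (-12 + 5 - 3/125*(-1/12))) - 278 = (317 + (-12 + 5 + 1/500)) - 278 = (317 - 3499/500) - 278 = 155001/500 - 278 = 16001/500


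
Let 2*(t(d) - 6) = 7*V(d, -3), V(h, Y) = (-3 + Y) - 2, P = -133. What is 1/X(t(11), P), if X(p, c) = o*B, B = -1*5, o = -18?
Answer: 1/90 ≈ 0.011111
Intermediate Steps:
V(h, Y) = -5 + Y
B = -5
t(d) = -22 (t(d) = 6 + (7*(-5 - 3))/2 = 6 + (7*(-8))/2 = 6 + (½)*(-56) = 6 - 28 = -22)
X(p, c) = 90 (X(p, c) = -18*(-5) = 90)
1/X(t(11), P) = 1/90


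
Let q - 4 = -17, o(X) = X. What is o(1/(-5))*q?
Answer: 13/5 ≈ 2.6000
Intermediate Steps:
q = -13 (q = 4 - 17 = -13)
o(1/(-5))*q = -13/(-5) = -1/5*(-13) = 13/5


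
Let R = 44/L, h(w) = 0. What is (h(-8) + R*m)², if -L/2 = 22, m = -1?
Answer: 1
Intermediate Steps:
L = -44 (L = -2*22 = -44)
R = -1 (R = 44/(-44) = 44*(-1/44) = -1)
(h(-8) + R*m)² = (0 - 1*(-1))² = (0 + 1)² = 1² = 1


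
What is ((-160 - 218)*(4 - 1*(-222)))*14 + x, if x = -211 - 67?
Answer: -1196270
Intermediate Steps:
x = -278
((-160 - 218)*(4 - 1*(-222)))*14 + x = ((-160 - 218)*(4 - 1*(-222)))*14 - 278 = -378*(4 + 222)*14 - 278 = -378*226*14 - 278 = -85428*14 - 278 = -1195992 - 278 = -1196270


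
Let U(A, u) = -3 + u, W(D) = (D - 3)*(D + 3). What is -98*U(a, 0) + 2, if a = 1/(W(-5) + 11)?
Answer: 296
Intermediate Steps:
W(D) = (-3 + D)*(3 + D)
a = 1/27 (a = 1/((-9 + (-5)²) + 11) = 1/((-9 + 25) + 11) = 1/(16 + 11) = 1/27 ≈ 0.037037)
-98*U(a, 0) + 2 = -98*(-3 + 0) + 2 = -98*(-3) + 2 = 294 + 2 = 296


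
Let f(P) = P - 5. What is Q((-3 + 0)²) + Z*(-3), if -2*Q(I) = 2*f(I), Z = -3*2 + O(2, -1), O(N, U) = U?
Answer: 17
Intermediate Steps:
f(P) = -5 + P
Z = -7 (Z = -3*2 - 1 = -6 - 1 = -7)
Q(I) = 5 - I (Q(I) = -(-5 + I) = -(-10 + 2*I)/2 = 5 - I)
Q((-3 + 0)²) + Z*(-3) = (5 - (-3 + 0)²) - 7*(-3) = (5 - 1*(-3)²) + 21 = (5 - 1*9) + 21 = (5 - 9) + 21 = -4 + 21 = 17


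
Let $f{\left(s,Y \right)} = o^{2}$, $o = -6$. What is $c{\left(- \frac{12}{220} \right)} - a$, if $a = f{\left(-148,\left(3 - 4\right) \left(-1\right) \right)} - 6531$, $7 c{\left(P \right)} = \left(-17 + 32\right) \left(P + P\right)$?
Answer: $\frac{500097}{77} \approx 6494.8$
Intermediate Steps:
$c{\left(P \right)} = \frac{30 P}{7}$ ($c{\left(P \right)} = \frac{\left(-17 + 32\right) \left(P + P\right)}{7} = \frac{15 \cdot 2 P}{7} = \frac{30 P}{7}$)
$f{\left(s,Y \right)} = 36$ ($f{\left(s,Y \right)} = \left(-6\right)^{2} = 36$)
$a = -6495$ ($a = 36 - 6531 = -6495$)
$c{\left(- \frac{12}{220} \right)} - a = \frac{30 \left(- \frac{12}{220}\right)}{7} - -6495 = \frac{30 \left(\left(-12\right) \frac{1}{220}\right)}{7} + 6495 = \frac{30}{7} \left(- \frac{3}{55}\right) + 6495 = - \frac{18}{77} + 6495 = \frac{500097}{77}$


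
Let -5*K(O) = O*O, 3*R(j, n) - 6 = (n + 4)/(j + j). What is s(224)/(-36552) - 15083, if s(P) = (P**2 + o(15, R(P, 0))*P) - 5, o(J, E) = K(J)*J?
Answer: -551212787/36552 ≈ -15080.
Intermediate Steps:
R(j, n) = 2 + (4 + n)/(6*j) (R(j, n) = 2 + ((n + 4)/(j + j))/3 = 2 + ((4 + n)/((2*j)))/3 = 2 + ((4 + n)*(1/(2*j)))/3 = 2 + ((4 + n)/(2*j))/3 = 2 + (4 + n)/(6*j))
K(O) = -O**2/5 (K(O) = -O*O/5 = -O**2/5)
o(J, E) = -J**3/5 (o(J, E) = (-J**2/5)*J = -J**3/5)
s(P) = -5 + P**2 - 675*P (s(P) = (P**2 + (-1/5*15**3)*P) - 5 = (P**2 + (-1/5*3375)*P) - 5 = (P**2 - 675*P) - 5 = -5 + P**2 - 675*P)
s(224)/(-36552) - 15083 = (-5 + 224**2 - 675*224)/(-36552) - 15083 = (-5 + 50176 - 151200)*(-1/36552) - 15083 = -101029*(-1/36552) - 15083 = 101029/36552 - 15083 = -551212787/36552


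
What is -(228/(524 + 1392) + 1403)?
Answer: -672094/479 ≈ -1403.1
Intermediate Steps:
-(228/(524 + 1392) + 1403) = -(228/1916 + 1403) = -((1/1916)*228 + 1403) = -(57/479 + 1403) = -1*672094/479 = -672094/479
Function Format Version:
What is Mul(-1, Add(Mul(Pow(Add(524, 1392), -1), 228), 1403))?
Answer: Rational(-672094, 479) ≈ -1403.1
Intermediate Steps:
Mul(-1, Add(Mul(Pow(Add(524, 1392), -1), 228), 1403)) = Mul(-1, Add(Mul(Pow(1916, -1), 228), 1403)) = Mul(-1, Add(Mul(Rational(1, 1916), 228), 1403)) = Mul(-1, Add(Rational(57, 479), 1403)) = Mul(-1, Rational(672094, 479)) = Rational(-672094, 479)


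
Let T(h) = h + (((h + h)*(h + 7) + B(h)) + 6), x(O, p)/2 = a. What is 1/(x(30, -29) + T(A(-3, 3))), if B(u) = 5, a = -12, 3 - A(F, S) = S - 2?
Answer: 1/25 ≈ 0.040000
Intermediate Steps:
A(F, S) = 5 - S (A(F, S) = 3 - (S - 2) = 3 - (-2 + S) = 3 + (2 - S) = 5 - S)
x(O, p) = -24 (x(O, p) = 2*(-12) = -24)
T(h) = 11 + h + 2*h*(7 + h) (T(h) = h + (((h + h)*(h + 7) + 5) + 6) = h + (((2*h)*(7 + h) + 5) + 6) = h + ((2*h*(7 + h) + 5) + 6) = h + ((5 + 2*h*(7 + h)) + 6) = h + (11 + 2*h*(7 + h)) = 11 + h + 2*h*(7 + h))
1/(x(30, -29) + T(A(-3, 3))) = 1/(-24 + (11 + 2*(5 - 1*3)² + 15*(5 - 1*3))) = 1/(-24 + (11 + 2*(5 - 3)² + 15*(5 - 3))) = 1/(-24 + (11 + 2*2² + 15*2)) = 1/(-24 + (11 + 2*4 + 30)) = 1/(-24 + (11 + 8 + 30)) = 1/(-24 + 49) = 1/25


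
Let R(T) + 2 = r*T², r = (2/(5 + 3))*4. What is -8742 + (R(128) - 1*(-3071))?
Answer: 10711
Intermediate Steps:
r = 1 (r = (2/8)*4 = (2*(⅛))*4 = (¼)*4 = 1)
R(T) = -2 + T² (R(T) = -2 + 1*T² = -2 + T²)
-8742 + (R(128) - 1*(-3071)) = -8742 + ((-2 + 128²) - 1*(-3071)) = -8742 + ((-2 + 16384) + 3071) = -8742 + (16382 + 3071) = -8742 + 19453 = 10711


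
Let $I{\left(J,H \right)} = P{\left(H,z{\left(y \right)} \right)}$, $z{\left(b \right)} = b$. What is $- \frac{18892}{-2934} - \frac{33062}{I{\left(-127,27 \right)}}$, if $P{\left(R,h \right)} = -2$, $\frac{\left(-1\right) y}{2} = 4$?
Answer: $\frac{24260423}{1467} \approx 16537.0$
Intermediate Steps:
$y = -8$ ($y = \left(-2\right) 4 = -8$)
$I{\left(J,H \right)} = -2$
$- \frac{18892}{-2934} - \frac{33062}{I{\left(-127,27 \right)}} = - \frac{18892}{-2934} - \frac{33062}{-2} = \left(-18892\right) \left(- \frac{1}{2934}\right) - -16531 = \frac{9446}{1467} + 16531 = \frac{24260423}{1467}$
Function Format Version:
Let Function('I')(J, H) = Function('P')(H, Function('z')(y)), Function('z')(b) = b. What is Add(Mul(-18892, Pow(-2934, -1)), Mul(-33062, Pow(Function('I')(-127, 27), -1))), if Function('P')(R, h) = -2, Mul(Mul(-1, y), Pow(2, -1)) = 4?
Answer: Rational(24260423, 1467) ≈ 16537.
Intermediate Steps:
y = -8 (y = Mul(-2, 4) = -8)
Function('I')(J, H) = -2
Add(Mul(-18892, Pow(-2934, -1)), Mul(-33062, Pow(Function('I')(-127, 27), -1))) = Add(Mul(-18892, Pow(-2934, -1)), Mul(-33062, Pow(-2, -1))) = Add(Mul(-18892, Rational(-1, 2934)), Mul(-33062, Rational(-1, 2))) = Add(Rational(9446, 1467), 16531) = Rational(24260423, 1467)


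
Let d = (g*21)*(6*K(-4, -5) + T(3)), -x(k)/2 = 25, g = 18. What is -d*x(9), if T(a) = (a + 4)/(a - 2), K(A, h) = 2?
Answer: 359100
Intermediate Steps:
x(k) = -50 (x(k) = -2*25 = -50)
T(a) = (4 + a)/(-2 + a)
d = 7182 (d = (18*21)*(6*2 + (4 + 3)/(-2 + 3)) = 378*(12 + 7/1) = 378*(12 + 1*7) = 378*(12 + 7) = 378*19 = 7182)
-d*x(9) = -7182*(-50) = -1*(-359100) = 359100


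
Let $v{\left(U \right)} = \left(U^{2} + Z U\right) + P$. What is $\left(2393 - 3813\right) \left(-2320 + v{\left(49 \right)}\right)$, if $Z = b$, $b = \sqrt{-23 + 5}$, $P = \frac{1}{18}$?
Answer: $- \frac{1035890}{9} - 208740 i \sqrt{2} \approx -1.151 \cdot 10^{5} - 2.952 \cdot 10^{5} i$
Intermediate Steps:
$P = \frac{1}{18} \approx 0.055556$
$b = 3 i \sqrt{2}$ ($b = \sqrt{-18} = 3 i \sqrt{2} \approx 4.2426 i$)
$Z = 3 i \sqrt{2} \approx 4.2426 i$
$v{\left(U \right)} = \frac{1}{18} + U^{2} + 3 i U \sqrt{2}$ ($v{\left(U \right)} = \left(U^{2} + 3 i \sqrt{2} U\right) + \frac{1}{18} = \left(U^{2} + 3 i U \sqrt{2}\right) + \frac{1}{18} = \frac{1}{18} + U^{2} + 3 i U \sqrt{2}$)
$\left(2393 - 3813\right) \left(-2320 + v{\left(49 \right)}\right) = \left(2393 - 3813\right) \left(-2320 + \left(\frac{1}{18} + 49^{2} + 3 i 49 \sqrt{2}\right)\right) = - 1420 \left(-2320 + \left(\frac{1}{18} + 2401 + 147 i \sqrt{2}\right)\right) = - 1420 \left(-2320 + \left(\frac{43219}{18} + 147 i \sqrt{2}\right)\right) = - 1420 \left(\frac{1459}{18} + 147 i \sqrt{2}\right) = - \frac{1035890}{9} - 208740 i \sqrt{2}$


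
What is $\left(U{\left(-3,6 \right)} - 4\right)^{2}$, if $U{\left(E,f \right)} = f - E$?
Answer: $25$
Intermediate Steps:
$\left(U{\left(-3,6 \right)} - 4\right)^{2} = \left(\left(6 - -3\right) - 4\right)^{2} = \left(\left(6 + 3\right) - 4\right)^{2} = \left(9 - 4\right)^{2} = 5^{2} = 25$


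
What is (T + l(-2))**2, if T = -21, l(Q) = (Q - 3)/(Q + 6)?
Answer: 7921/16 ≈ 495.06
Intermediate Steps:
l(Q) = (-3 + Q)/(6 + Q)
(T + l(-2))**2 = (-21 + (-3 - 2)/(6 - 2))**2 = (-21 - 5/4)**2 = (-89/4)**2 = 7921/16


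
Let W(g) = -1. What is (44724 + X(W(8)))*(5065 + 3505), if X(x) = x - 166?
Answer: 381853490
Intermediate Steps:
X(x) = -166 + x
(44724 + X(W(8)))*(5065 + 3505) = (44724 + (-166 - 1))*(5065 + 3505) = (44724 - 167)*8570 = 44557*8570 = 381853490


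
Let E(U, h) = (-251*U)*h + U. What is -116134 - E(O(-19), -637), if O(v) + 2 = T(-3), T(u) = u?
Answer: 683306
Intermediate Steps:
O(v) = -5 (O(v) = -2 - 3 = -5)
E(U, h) = U - 251*U*h (E(U, h) = -251*U*h + U = U - 251*U*h)
-116134 - E(O(-19), -637) = -116134 - (-5)*(1 - 251*(-637)) = -116134 - (-5)*(1 + 159887) = -116134 - (-5)*159888 = -116134 - 1*(-799440) = -116134 + 799440 = 683306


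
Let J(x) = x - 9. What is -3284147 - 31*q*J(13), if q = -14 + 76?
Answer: -3291835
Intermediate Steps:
q = 62
J(x) = -9 + x
-3284147 - 31*q*J(13) = -3284147 - 31*62*(-9 + 13) = -3284147 - 1922*4 = -3284147 - 1*7688 = -3284147 - 7688 = -3291835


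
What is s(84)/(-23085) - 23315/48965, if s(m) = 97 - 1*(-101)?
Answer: -12176041/25119045 ≈ -0.48473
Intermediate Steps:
s(m) = 198 (s(m) = 97 + 101 = 198)
s(84)/(-23085) - 23315/48965 = 198/(-23085) - 23315/48965 = 198*(-1/23085) - 23315*1/48965 = -22/2565 - 4663/9793 = -12176041/25119045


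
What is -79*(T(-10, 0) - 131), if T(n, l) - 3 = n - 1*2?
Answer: 11060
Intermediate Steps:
T(n, l) = 1 + n (T(n, l) = 3 + (n - 1*2) = 3 + (n - 2) = 3 + (-2 + n) = 1 + n)
-79*(T(-10, 0) - 131) = -79*((1 - 10) - 131) = -79*(-9 - 131) = -79*(-140) = 11060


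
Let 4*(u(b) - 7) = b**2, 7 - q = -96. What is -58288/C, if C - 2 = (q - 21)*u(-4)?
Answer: -7286/113 ≈ -64.478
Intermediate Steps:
q = 103 (q = 7 - 1*(-96) = 7 + 96 = 103)
u(b) = 7 + b**2/4
C = 904 (C = 2 + (103 - 21)*(7 + (1/4)*(-4)**2) = 2 + 82*(7 + (1/4)*16) = 2 + 82*(7 + 4) = 2 + 82*11 = 2 + 902 = 904)
-58288/C = -58288/904 = -58288*1/904 = -7286/113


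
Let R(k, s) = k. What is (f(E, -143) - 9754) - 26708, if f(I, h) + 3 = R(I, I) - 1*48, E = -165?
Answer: -36678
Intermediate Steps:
f(I, h) = -51 + I (f(I, h) = -3 + (I - 1*48) = -3 + (I - 48) = -3 + (-48 + I) = -51 + I)
(f(E, -143) - 9754) - 26708 = ((-51 - 165) - 9754) - 26708 = (-216 - 9754) - 26708 = -9970 - 26708 = -36678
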